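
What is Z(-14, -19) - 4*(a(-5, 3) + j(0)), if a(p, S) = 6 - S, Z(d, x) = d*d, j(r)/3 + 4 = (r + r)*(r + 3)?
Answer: 232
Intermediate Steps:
j(r) = -12 + 6*r*(3 + r) (j(r) = -12 + 3*((r + r)*(r + 3)) = -12 + 3*((2*r)*(3 + r)) = -12 + 3*(2*r*(3 + r)) = -12 + 6*r*(3 + r))
Z(d, x) = d²
Z(-14, -19) - 4*(a(-5, 3) + j(0)) = (-14)² - 4*((6 - 1*3) + (-12 + 6*0² + 18*0)) = 196 - 4*((6 - 3) + (-12 + 6*0 + 0)) = 196 - 4*(3 + (-12 + 0 + 0)) = 196 - 4*(3 - 12) = 196 - 4*(-9) = 196 + 36 = 232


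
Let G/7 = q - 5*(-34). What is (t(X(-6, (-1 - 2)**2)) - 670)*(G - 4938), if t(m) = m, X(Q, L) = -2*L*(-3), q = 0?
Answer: 2308768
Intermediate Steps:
X(Q, L) = 6*L
G = 1190 (G = 7*(0 - 5*(-34)) = 7*(0 + 170) = 7*170 = 1190)
(t(X(-6, (-1 - 2)**2)) - 670)*(G - 4938) = (6*(-1 - 2)**2 - 670)*(1190 - 4938) = (6*(-3)**2 - 670)*(-3748) = (6*9 - 670)*(-3748) = (54 - 670)*(-3748) = -616*(-3748) = 2308768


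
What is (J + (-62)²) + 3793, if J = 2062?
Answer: 9699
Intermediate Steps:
(J + (-62)²) + 3793 = (2062 + (-62)²) + 3793 = (2062 + 3844) + 3793 = 5906 + 3793 = 9699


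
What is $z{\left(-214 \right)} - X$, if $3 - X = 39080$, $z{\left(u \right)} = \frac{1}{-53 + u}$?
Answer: $\frac{10433558}{267} \approx 39077.0$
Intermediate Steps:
$X = -39077$ ($X = 3 - 39080 = -39077$)
$z{\left(-214 \right)} - X = \frac{1}{-53 - 214} - -39077 = \frac{1}{-267} + 39077 = - \frac{1}{267} + 39077 = \frac{10433558}{267}$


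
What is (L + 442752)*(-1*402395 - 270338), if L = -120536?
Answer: -216765336328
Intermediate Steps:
(L + 442752)*(-1*402395 - 270338) = (-120536 + 442752)*(-1*402395 - 270338) = 322216*(-402395 - 270338) = 322216*(-672733) = -216765336328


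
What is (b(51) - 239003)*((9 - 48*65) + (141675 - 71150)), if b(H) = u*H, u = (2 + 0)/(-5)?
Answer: -80567617438/5 ≈ -1.6114e+10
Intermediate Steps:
u = -2/5 (u = 2*(-1/5) = -2/5 ≈ -0.40000)
b(H) = -2*H/5
(b(51) - 239003)*((9 - 48*65) + (141675 - 71150)) = (-2/5*51 - 239003)*((9 - 48*65) + (141675 - 71150)) = (-102/5 - 239003)*((9 - 3120) + 70525) = -1195117*(-3111 + 70525)/5 = -1195117/5*67414 = -80567617438/5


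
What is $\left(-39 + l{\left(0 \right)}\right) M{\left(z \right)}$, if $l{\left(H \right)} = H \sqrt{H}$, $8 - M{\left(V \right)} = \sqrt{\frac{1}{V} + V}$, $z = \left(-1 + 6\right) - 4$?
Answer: $-312 + 39 \sqrt{2} \approx -256.85$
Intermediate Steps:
$z = 1$ ($z = 5 - 4 = 1$)
$M{\left(V \right)} = 8 - \sqrt{V + \frac{1}{V}}$ ($M{\left(V \right)} = 8 - \sqrt{\frac{1}{V} + V} = 8 - \sqrt{V + \frac{1}{V}}$)
$l{\left(H \right)} = H^{\frac{3}{2}}$
$\left(-39 + l{\left(0 \right)}\right) M{\left(z \right)} = \left(-39 + 0^{\frac{3}{2}}\right) \left(8 - \sqrt{1 + 1^{-1}}\right) = \left(-39 + 0\right) \left(8 - \sqrt{1 + 1}\right) = - 39 \left(8 - \sqrt{2}\right) = -312 + 39 \sqrt{2}$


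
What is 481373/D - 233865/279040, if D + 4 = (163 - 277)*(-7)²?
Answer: -13562962727/155983360 ≈ -86.951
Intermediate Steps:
D = -5590 (D = -4 + (163 - 277)*(-7)² = -4 - 114*49 = -4 - 5586 = -5590)
481373/D - 233865/279040 = 481373/(-5590) - 233865/279040 = 481373*(-1/5590) - 233865*1/279040 = -481373/5590 - 46773/55808 = -13562962727/155983360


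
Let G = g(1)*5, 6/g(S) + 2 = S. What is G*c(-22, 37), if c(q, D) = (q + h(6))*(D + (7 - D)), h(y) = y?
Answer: 3360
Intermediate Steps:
g(S) = 6/(-2 + S)
c(q, D) = 42 + 7*q (c(q, D) = (q + 6)*(D + (7 - D)) = (6 + q)*7 = 42 + 7*q)
G = -30 (G = (6/(-2 + 1))*5 = (6/(-1))*5 = (6*(-1))*5 = -6*5 = -30)
G*c(-22, 37) = -30*(42 + 7*(-22)) = -30*(42 - 154) = -30*(-112) = 3360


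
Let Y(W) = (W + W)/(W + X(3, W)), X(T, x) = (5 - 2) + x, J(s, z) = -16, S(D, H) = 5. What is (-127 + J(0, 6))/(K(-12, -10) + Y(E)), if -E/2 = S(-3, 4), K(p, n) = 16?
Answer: -2431/292 ≈ -8.3253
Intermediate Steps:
X(T, x) = 3 + x
E = -10 (E = -2*5 = -10)
Y(W) = 2*W/(3 + 2*W) (Y(W) = (W + W)/(W + (3 + W)) = (2*W)/(3 + 2*W) = 2*W/(3 + 2*W))
(-127 + J(0, 6))/(K(-12, -10) + Y(E)) = (-127 - 16)/(16 + 2*(-10)/(3 + 2*(-10))) = -143/(16 + 2*(-10)/(3 - 20)) = -143/(16 + 2*(-10)/(-17)) = -143/(16 + 2*(-10)*(-1/17)) = -143/(16 + 20/17) = -143/292/17 = -143*17/292 = -2431/292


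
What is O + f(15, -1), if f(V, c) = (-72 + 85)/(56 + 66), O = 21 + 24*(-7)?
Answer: -17921/122 ≈ -146.89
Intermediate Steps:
O = -147 (O = 21 - 168 = -147)
f(V, c) = 13/122
O + f(15, -1) = -147 + 13/122 = -17921/122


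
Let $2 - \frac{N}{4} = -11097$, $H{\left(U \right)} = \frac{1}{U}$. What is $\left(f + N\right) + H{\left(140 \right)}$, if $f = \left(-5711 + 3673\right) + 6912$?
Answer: $\frac{6897801}{140} \approx 49270.0$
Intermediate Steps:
$f = 4874$ ($f = -2038 + 6912 = 4874$)
$N = 44396$ ($N = 8 - -44388 = 8 + 44388 = 44396$)
$\left(f + N\right) + H{\left(140 \right)} = \left(4874 + 44396\right) + \frac{1}{140} = 49270 + \frac{1}{140} = \frac{6897801}{140}$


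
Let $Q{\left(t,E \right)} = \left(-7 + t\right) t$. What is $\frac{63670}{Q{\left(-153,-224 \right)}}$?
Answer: $\frac{6367}{2448} \approx 2.6009$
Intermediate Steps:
$Q{\left(t,E \right)} = t \left(-7 + t\right)$
$\frac{63670}{Q{\left(-153,-224 \right)}} = \frac{63670}{\left(-153\right) \left(-7 - 153\right)} = \frac{63670}{\left(-153\right) \left(-160\right)} = \frac{63670}{24480} = 63670 \cdot \frac{1}{24480} = \frac{6367}{2448}$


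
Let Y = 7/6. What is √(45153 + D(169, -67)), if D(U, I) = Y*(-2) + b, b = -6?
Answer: √406302/3 ≈ 212.47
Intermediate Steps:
Y = 7/6 (Y = 7*(⅙) = 7/6 ≈ 1.1667)
D(U, I) = -25/3 (D(U, I) = (7/6)*(-2) - 6 = -7/3 - 6 = -25/3)
√(45153 + D(169, -67)) = √(45153 - 25/3) = √(135434/3) = √406302/3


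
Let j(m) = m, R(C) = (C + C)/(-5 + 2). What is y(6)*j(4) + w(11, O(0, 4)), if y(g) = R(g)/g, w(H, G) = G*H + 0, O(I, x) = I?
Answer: -8/3 ≈ -2.6667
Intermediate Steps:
R(C) = -2*C/3 (R(C) = (2*C)/(-3) = (2*C)*(-1/3) = -2*C/3)
w(H, G) = G*H
y(g) = -2/3 (y(g) = (-2*g/3)/g = -2/3)
y(6)*j(4) + w(11, O(0, 4)) = -2/3*4 + 0*11 = -8/3 + 0 = -8/3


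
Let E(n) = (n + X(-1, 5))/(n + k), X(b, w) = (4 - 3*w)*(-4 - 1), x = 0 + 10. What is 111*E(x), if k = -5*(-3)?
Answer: 1443/5 ≈ 288.60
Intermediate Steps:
x = 10
X(b, w) = -20 + 15*w (X(b, w) = (4 - 3*w)*(-5) = -20 + 15*w)
k = 15
E(n) = (55 + n)/(15 + n) (E(n) = (n + (-20 + 15*5))/(n + 15) = (n + (-20 + 75))/(15 + n) = (n + 55)/(15 + n) = (55 + n)/(15 + n))
111*E(x) = 111*((55 + 10)/(15 + 10)) = 111*(65/25) = 111*((1/25)*65) = 111*(13/5) = 1443/5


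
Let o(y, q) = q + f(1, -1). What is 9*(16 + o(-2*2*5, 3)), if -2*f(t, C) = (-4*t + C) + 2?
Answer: 369/2 ≈ 184.50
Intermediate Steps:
f(t, C) = -1 + 2*t - C/2 (f(t, C) = -((-4*t + C) + 2)/2 = -((C - 4*t) + 2)/2 = -(2 + C - 4*t)/2 = -1 + 2*t - C/2)
o(y, q) = 3/2 + q (o(y, q) = q + (-1 + 2*1 - ½*(-1)) = q + (-1 + 2 + ½) = q + 3/2 = 3/2 + q)
9*(16 + o(-2*2*5, 3)) = 9*(16 + (3/2 + 3)) = 9*(16 + 9/2) = 9*(41/2) = 369/2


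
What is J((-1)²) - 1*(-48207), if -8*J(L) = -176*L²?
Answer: 48229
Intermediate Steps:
J(L) = 22*L² (J(L) = -(-22)*L² = 22*L²)
J((-1)²) - 1*(-48207) = 22*((-1)²)² - 1*(-48207) = 22*1² + 48207 = 22*1 + 48207 = 22 + 48207 = 48229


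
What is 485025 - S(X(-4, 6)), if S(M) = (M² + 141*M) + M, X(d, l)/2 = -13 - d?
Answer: 487257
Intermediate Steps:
X(d, l) = -26 - 2*d (X(d, l) = 2*(-13 - d) = -26 - 2*d)
S(M) = M² + 142*M
485025 - S(X(-4, 6)) = 485025 - (-26 - 2*(-4))*(142 + (-26 - 2*(-4))) = 485025 - (-26 + 8)*(142 + (-26 + 8)) = 485025 - (-18)*(142 - 18) = 485025 - (-18)*124 = 485025 - 1*(-2232) = 485025 + 2232 = 487257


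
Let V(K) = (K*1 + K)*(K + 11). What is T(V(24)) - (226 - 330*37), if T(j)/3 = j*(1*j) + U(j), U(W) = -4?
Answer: 8479172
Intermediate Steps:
V(K) = 2*K*(11 + K) (V(K) = (K + K)*(11 + K) = (2*K)*(11 + K) = 2*K*(11 + K))
T(j) = -12 + 3*j**2 (T(j) = 3*(j*(1*j) - 4) = 3*(j*j - 4) = 3*(j**2 - 4) = 3*(-4 + j**2) = -12 + 3*j**2)
T(V(24)) - (226 - 330*37) = (-12 + 3*(2*24*(11 + 24))**2) - (226 - 330*37) = (-12 + 3*(2*24*35)**2) - (226 - 12210) = (-12 + 3*1680**2) - 1*(-11984) = (-12 + 3*2822400) + 11984 = (-12 + 8467200) + 11984 = 8467188 + 11984 = 8479172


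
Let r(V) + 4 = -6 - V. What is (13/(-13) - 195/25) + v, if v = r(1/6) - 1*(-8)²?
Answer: -2489/30 ≈ -82.967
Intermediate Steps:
r(V) = -10 - V (r(V) = -4 + (-6 - V) = -10 - V)
v = -445/6 (v = (-10 - 1/6) - 1*(-8)² = (-10 - 1*⅙) - 1*64 = (-10 - ⅙) - 64 = -61/6 - 64 = -445/6 ≈ -74.167)
(13/(-13) - 195/25) + v = (13/(-13) - 195/25) - 445/6 = (13*(-1/13) - 195*1/25) - 445/6 = (-1 - 39/5) - 445/6 = -44/5 - 445/6 = -2489/30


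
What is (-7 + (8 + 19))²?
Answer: 400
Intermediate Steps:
(-7 + (8 + 19))² = (-7 + 27)² = 20² = 400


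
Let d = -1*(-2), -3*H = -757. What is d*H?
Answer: 1514/3 ≈ 504.67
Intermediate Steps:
H = 757/3 (H = -1/3*(-757) = 757/3 ≈ 252.33)
d = 2
d*H = 2*(757/3) = 1514/3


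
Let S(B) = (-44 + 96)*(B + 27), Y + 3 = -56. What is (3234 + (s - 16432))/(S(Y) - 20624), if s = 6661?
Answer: 6537/22288 ≈ 0.29330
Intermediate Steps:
Y = -59 (Y = -3 - 56 = -59)
S(B) = 1404 + 52*B (S(B) = 52*(27 + B) = 1404 + 52*B)
(3234 + (s - 16432))/(S(Y) - 20624) = (3234 + (6661 - 16432))/((1404 + 52*(-59)) - 20624) = (3234 - 9771)/((1404 - 3068) - 20624) = -6537/(-1664 - 20624) = -6537/(-22288) = -6537*(-1/22288) = 6537/22288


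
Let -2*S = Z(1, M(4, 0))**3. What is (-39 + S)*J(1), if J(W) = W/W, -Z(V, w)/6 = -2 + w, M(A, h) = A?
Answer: 825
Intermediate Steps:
Z(V, w) = 12 - 6*w (Z(V, w) = -6*(-2 + w) = 12 - 6*w)
J(W) = 1
S = 864 (S = -(12 - 6*4)**3/2 = -(12 - 24)**3/2 = -1/2*(-12)**3 = -1/2*(-1728) = 864)
(-39 + S)*J(1) = (-39 + 864)*1 = 825*1 = 825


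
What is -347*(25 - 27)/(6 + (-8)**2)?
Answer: 347/35 ≈ 9.9143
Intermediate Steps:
-347*(25 - 27)/(6 + (-8)**2) = -(-694)/(6 + 64) = -(-694)/70 = -347*(-1/35) = 347/35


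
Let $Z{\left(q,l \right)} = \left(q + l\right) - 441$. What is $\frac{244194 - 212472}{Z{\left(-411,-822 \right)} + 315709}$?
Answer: $\frac{31722}{314035} \approx 0.10101$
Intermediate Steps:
$Z{\left(q,l \right)} = -441 + l + q$ ($Z{\left(q,l \right)} = \left(l + q\right) - 441 = -441 + l + q$)
$\frac{244194 - 212472}{Z{\left(-411,-822 \right)} + 315709} = \frac{244194 - 212472}{\left(-441 - 822 - 411\right) + 315709} = \frac{31722}{-1674 + 315709} = \frac{31722}{314035}$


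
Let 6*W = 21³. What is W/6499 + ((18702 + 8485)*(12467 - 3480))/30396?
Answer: 1587944785157/197543604 ≈ 8038.5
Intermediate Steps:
W = 3087/2 (W = (⅙)*21³ = (⅙)*9261 = 3087/2 ≈ 1543.5)
W/6499 + ((18702 + 8485)*(12467 - 3480))/30396 = (3087/2)/6499 + ((18702 + 8485)*(12467 - 3480))/30396 = (3087/2)*(1/6499) + (27187*8987)*(1/30396) = 3087/12998 + 244329569*(1/30396) = 3087/12998 + 244329569/30396 = 1587944785157/197543604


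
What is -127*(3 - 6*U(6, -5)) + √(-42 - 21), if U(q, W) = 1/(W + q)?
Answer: 381 + 3*I*√7 ≈ 381.0 + 7.9373*I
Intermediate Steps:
-127*(3 - 6*U(6, -5)) + √(-42 - 21) = -127*(3 - 6/(-5 + 6)) + √(-42 - 21) = -127*(3 - 6/1) + √(-63) = -127*(3 - 6*1) + 3*I*√7 = -127*(3 - 6) + 3*I*√7 = -127*(-3) + 3*I*√7 = 381 + 3*I*√7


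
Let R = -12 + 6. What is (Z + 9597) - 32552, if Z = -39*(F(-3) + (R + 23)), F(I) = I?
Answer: -23501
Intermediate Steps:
R = -6
Z = -546 (Z = -39*(-3 + (-6 + 23)) = -39*(-3 + 17) = -39*14 = -546)
(Z + 9597) - 32552 = (-546 + 9597) - 32552 = 9051 - 32552 = -23501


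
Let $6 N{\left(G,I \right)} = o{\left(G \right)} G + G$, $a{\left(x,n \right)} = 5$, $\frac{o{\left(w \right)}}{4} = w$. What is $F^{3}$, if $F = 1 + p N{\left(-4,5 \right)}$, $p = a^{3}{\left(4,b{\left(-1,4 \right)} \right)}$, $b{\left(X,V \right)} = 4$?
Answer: $1957816251$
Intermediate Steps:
$o{\left(w \right)} = 4 w$
$p = 125$ ($p = 5^{3} = 125$)
$N{\left(G,I \right)} = \frac{G}{6} + \frac{2 G^{2}}{3}$ ($N{\left(G,I \right)} = \frac{4 G G + G}{6} = \frac{4 G^{2} + G}{6} = \frac{G + 4 G^{2}}{6} = \frac{G}{6} + \frac{2 G^{2}}{3}$)
$F = 1251$ ($F = 1 + 125 \cdot \frac{1}{6} \left(-4\right) \left(1 + 4 \left(-4\right)\right) = 1 + 125 \cdot \frac{1}{6} \left(-4\right) \left(1 - 16\right) = 1 + 125 \cdot \frac{1}{6} \left(-4\right) \left(-15\right) = 1 + 125 \cdot 10 = 1 + 1250 = 1251$)
$F^{3} = 1251^{3} = 1957816251$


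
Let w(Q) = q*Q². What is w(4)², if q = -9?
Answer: 20736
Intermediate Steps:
w(Q) = -9*Q²
w(4)² = (-9*4²)² = (-9*16)² = (-144)² = 20736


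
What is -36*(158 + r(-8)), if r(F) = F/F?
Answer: -5724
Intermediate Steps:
r(F) = 1
-36*(158 + r(-8)) = -36*(158 + 1) = -36*159 = -5724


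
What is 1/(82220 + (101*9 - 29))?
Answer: 1/83100 ≈ 1.2034e-5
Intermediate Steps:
1/(82220 + (101*9 - 29)) = 1/(82220 + (909 - 29)) = 1/(82220 + 880) = 1/83100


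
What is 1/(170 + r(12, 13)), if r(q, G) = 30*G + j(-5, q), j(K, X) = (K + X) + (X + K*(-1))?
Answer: 1/584 ≈ 0.0017123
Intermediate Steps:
j(K, X) = 2*X (j(K, X) = (K + X) + (X - K) = 2*X)
r(q, G) = 2*q + 30*G (r(q, G) = 30*G + 2*q = 2*q + 30*G)
1/(170 + r(12, 13)) = 1/(170 + (2*12 + 30*13)) = 1/(170 + (24 + 390)) = 1/(170 + 414) = 1/584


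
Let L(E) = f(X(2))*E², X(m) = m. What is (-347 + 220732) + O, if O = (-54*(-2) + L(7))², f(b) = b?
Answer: 262821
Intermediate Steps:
L(E) = 2*E²
O = 42436 (O = (-54*(-2) + 2*7²)² = (108 + 2*49)² = (108 + 98)² = 206² = 42436)
(-347 + 220732) + O = (-347 + 220732) + 42436 = 220385 + 42436 = 262821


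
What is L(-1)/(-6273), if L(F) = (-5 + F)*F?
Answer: -2/2091 ≈ -0.00095648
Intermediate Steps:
L(F) = F*(-5 + F)
L(-1)/(-6273) = -(-5 - 1)/(-6273) = -1*(-6)*(-1/6273) = 6*(-1/6273) = -2/2091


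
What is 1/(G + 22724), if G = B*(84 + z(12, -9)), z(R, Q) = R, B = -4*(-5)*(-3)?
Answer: 1/16964 ≈ 5.8948e-5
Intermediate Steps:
B = -60 (B = 20*(-3) = -60)
G = -5760 (G = -60*(84 + 12) = -60*96 = -5760)
1/(G + 22724) = 1/(-5760 + 22724) = 1/16964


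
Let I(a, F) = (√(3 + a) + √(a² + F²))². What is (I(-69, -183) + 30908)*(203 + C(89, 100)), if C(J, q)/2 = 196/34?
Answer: 251978524/17 + 218820*I*√2805/17 ≈ 1.4822e+7 + 6.8172e+5*I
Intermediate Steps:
I(a, F) = (√(3 + a) + √(F² + a²))²
C(J, q) = 196/17 (C(J, q) = 2*(196/34) = 2*(196*(1/34)) = 2*(98/17) = 196/17)
(I(-69, -183) + 30908)*(203 + C(89, 100)) = ((√(3 - 69) + √((-183)² + (-69)²))² + 30908)*(203 + 196/17) = ((√(-66) + √(33489 + 4761))² + 30908)*(3647/17) = ((I*√66 + √38250)² + 30908)*(3647/17) = ((I*√66 + 15*√170)² + 30908)*(3647/17) = ((15*√170 + I*√66)² + 30908)*(3647/17) = (30908 + (15*√170 + I*√66)²)*(3647/17) = 112721476/17 + 3647*(15*√170 + I*√66)²/17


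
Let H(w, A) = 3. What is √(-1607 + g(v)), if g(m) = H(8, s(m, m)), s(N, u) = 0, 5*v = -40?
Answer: 2*I*√401 ≈ 40.05*I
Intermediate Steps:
v = -8 (v = (⅕)*(-40) = -8)
g(m) = 3
√(-1607 + g(v)) = √(-1607 + 3) = √(-1604) = 2*I*√401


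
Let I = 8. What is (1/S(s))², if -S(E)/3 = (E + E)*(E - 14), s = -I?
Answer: 1/1115136 ≈ 8.9675e-7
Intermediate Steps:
s = -8 (s = -1*8 = -8)
S(E) = -6*E*(-14 + E) (S(E) = -3*(E + E)*(E - 14) = -3*2*E*(-14 + E) = -6*E*(-14 + E))
(1/S(s))² = (1/(6*(-8)*(14 - 1*(-8))))² = (1/(6*(-8)*(14 + 8)))² = (1/(6*(-8)*22))² = (1/(-1056))² = (-1/1056)² = 1/1115136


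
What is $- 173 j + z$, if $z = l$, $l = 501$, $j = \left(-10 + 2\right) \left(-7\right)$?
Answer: $-9187$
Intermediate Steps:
$j = 56$ ($j = \left(-8\right) \left(-7\right) = 56$)
$z = 501$
$- 173 j + z = \left(-173\right) 56 + 501 = -9688 + 501 = -9187$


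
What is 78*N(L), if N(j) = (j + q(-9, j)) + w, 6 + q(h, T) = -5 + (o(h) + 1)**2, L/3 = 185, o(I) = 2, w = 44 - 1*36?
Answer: 43758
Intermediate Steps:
w = 8 (w = 44 - 36 = 8)
L = 555 (L = 3*185 = 555)
q(h, T) = -2 (q(h, T) = -6 + (-5 + (2 + 1)**2) = -6 + (-5 + 3**2) = -6 + (-5 + 9) = -6 + 4 = -2)
N(j) = 6 + j (N(j) = (j - 2) + 8 = (-2 + j) + 8 = 6 + j)
78*N(L) = 78*(6 + 555) = 78*561 = 43758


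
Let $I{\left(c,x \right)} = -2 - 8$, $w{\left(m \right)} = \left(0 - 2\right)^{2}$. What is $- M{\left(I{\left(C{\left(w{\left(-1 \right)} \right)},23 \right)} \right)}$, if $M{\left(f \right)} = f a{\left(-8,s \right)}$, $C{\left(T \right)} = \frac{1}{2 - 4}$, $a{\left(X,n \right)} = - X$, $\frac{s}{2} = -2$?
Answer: $80$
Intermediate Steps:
$w{\left(m \right)} = 4$ ($w{\left(m \right)} = \left(-2\right)^{2} = 4$)
$s = -4$ ($s = 2 \left(-2\right) = -4$)
$C{\left(T \right)} = - \frac{1}{2}$ ($C{\left(T \right)} = \frac{1}{-2} = - \frac{1}{2}$)
$I{\left(c,x \right)} = -10$
$M{\left(f \right)} = 8 f$ ($M{\left(f \right)} = f \left(\left(-1\right) \left(-8\right)\right) = f 8 = 8 f$)
$- M{\left(I{\left(C{\left(w{\left(-1 \right)} \right)},23 \right)} \right)} = - 8 \left(-10\right) = \left(-1\right) \left(-80\right) = 80$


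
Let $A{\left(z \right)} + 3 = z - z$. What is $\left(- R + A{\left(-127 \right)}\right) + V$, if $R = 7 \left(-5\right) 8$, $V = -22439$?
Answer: $-22162$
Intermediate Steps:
$A{\left(z \right)} = -3$ ($A{\left(z \right)} = -3 + \left(z - z\right) = -3 + 0 = -3$)
$R = -280$ ($R = \left(-35\right) 8 = -280$)
$\left(- R + A{\left(-127 \right)}\right) + V = \left(\left(-1\right) \left(-280\right) - 3\right) - 22439 = \left(280 - 3\right) - 22439 = 277 - 22439 = -22162$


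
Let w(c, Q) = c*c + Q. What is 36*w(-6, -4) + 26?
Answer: 1178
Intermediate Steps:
w(c, Q) = Q + c² (w(c, Q) = c² + Q = Q + c²)
36*w(-6, -4) + 26 = 36*(-4 + (-6)²) + 26 = 36*(-4 + 36) + 26 = 36*32 + 26 = 1152 + 26 = 1178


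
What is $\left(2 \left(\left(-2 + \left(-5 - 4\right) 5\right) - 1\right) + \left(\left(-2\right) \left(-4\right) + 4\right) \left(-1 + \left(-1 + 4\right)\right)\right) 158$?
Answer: $-11376$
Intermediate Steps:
$\left(2 \left(\left(-2 + \left(-5 - 4\right) 5\right) - 1\right) + \left(\left(-2\right) \left(-4\right) + 4\right) \left(-1 + \left(-1 + 4\right)\right)\right) 158 = \left(2 \left(\left(-2 - 45\right) - 1\right) + \left(8 + 4\right) \left(-1 + 3\right)\right) 158 = \left(2 \left(\left(-2 - 45\right) - 1\right) + 12 \cdot 2\right) 158 = \left(2 \left(-47 - 1\right) + 24\right) 158 = \left(2 \left(-48\right) + 24\right) 158 = \left(-96 + 24\right) 158 = \left(-72\right) 158 = -11376$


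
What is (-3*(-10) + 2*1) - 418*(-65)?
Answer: 27202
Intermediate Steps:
(-3*(-10) + 2*1) - 418*(-65) = (30 + 2) + 27170 = 32 + 27170 = 27202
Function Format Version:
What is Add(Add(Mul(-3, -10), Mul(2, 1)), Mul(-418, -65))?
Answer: 27202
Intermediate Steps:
Add(Add(Mul(-3, -10), Mul(2, 1)), Mul(-418, -65)) = Add(Add(30, 2), 27170) = Add(32, 27170) = 27202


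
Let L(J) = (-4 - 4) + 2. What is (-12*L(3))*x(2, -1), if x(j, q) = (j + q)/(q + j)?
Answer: 72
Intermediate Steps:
L(J) = -6 (L(J) = -8 + 2 = -6)
x(j, q) = 1 (x(j, q) = (j + q)/(j + q) = 1)
(-12*L(3))*x(2, -1) = -12*(-6)*1 = 72*1 = 72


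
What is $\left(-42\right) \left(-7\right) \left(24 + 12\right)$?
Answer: $10584$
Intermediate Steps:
$\left(-42\right) \left(-7\right) \left(24 + 12\right) = 294 \cdot 36 = 10584$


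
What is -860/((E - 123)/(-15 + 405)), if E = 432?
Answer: -111800/103 ≈ -1085.4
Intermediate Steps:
-860/((E - 123)/(-15 + 405)) = -860/((432 - 123)/(-15 + 405)) = -860/(309/390) = -860/(309*(1/390)) = -860/103/130 = -860*130/103 = -1*111800/103 = -111800/103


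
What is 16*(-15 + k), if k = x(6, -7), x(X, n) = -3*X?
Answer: -528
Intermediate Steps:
k = -18 (k = -3*6 = -18)
16*(-15 + k) = 16*(-15 - 18) = 16*(-33) = -528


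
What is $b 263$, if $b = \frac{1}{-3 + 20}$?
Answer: $\frac{263}{17} \approx 15.471$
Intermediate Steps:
$b = \frac{1}{17} \approx 0.058824$
$b 263 = \frac{1}{17} \cdot 263 = \frac{263}{17}$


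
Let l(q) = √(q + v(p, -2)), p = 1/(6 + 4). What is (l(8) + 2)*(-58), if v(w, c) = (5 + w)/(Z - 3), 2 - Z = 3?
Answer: -116 - 29*√2690/10 ≈ -266.41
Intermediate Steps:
Z = -1 (Z = 2 - 1*3 = 2 - 3 = -1)
p = ⅒ (p = 1/10 = ⅒ ≈ 0.10000)
v(w, c) = -5/4 - w/4 (v(w, c) = (5 + w)/(-1 - 3) = (5 + w)/(-4) = (5 + w)*(-¼) = -5/4 - w/4)
l(q) = √(-51/40 + q) (l(q) = √(q + (-5/4 - ¼*⅒)) = √(q + (-5/4 - 1/40)) = √(q - 51/40) = √(-51/40 + q))
(l(8) + 2)*(-58) = (√(-510 + 400*8)/20 + 2)*(-58) = (√(-510 + 3200)/20 + 2)*(-58) = (√2690/20 + 2)*(-58) = (2 + √2690/20)*(-58) = -116 - 29*√2690/10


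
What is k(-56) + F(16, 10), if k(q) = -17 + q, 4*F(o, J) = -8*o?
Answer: -105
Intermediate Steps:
F(o, J) = -2*o (F(o, J) = (-8*o)/4 = -2*o)
k(-56) + F(16, 10) = (-17 - 56) - 2*16 = -73 - 32 = -105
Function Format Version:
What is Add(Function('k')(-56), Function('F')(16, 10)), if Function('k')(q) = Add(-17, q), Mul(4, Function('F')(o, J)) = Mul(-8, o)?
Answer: -105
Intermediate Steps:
Function('F')(o, J) = Mul(-2, o) (Function('F')(o, J) = Mul(Rational(1, 4), Mul(-8, o)) = Mul(-2, o))
Add(Function('k')(-56), Function('F')(16, 10)) = Add(Add(-17, -56), Mul(-2, 16)) = Add(-73, -32) = -105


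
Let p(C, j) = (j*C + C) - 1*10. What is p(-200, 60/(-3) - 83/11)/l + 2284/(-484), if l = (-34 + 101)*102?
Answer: -8112/2057 ≈ -3.9436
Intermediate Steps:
l = 6834 (l = 67*102 = 6834)
p(C, j) = -10 + C + C*j (p(C, j) = (C*j + C) - 10 = (C + C*j) - 10 = -10 + C + C*j)
p(-200, 60/(-3) - 83/11)/l + 2284/(-484) = (-10 - 200 - 200*(60/(-3) - 83/11))/6834 + 2284/(-484) = (-10 - 200 - 200*(60*(-⅓) - 83*1/11))*(1/6834) + 2284*(-1/484) = (-10 - 200 - 200*(-20 - 83/11))*(1/6834) - 571/121 = (-10 - 200 - 200*(-303/11))*(1/6834) - 571/121 = (-10 - 200 + 60600/11)*(1/6834) - 571/121 = (58290/11)*(1/6834) - 571/121 = 145/187 - 571/121 = -8112/2057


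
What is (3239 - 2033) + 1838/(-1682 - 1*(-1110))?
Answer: 343997/286 ≈ 1202.8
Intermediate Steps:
(3239 - 2033) + 1838/(-1682 - 1*(-1110)) = 1206 + 1838/(-1682 + 1110) = 1206 + 1838/(-572) = 1206 + 1838*(-1/572) = 1206 - 919/286 = 343997/286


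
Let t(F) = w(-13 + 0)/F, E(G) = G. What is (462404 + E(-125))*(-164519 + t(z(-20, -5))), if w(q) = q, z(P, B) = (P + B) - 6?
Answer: -2357658033204/31 ≈ -7.6053e+10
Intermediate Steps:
z(P, B) = -6 + B + P (z(P, B) = (B + P) - 6 = -6 + B + P)
t(F) = -13/F (t(F) = (-13 + 0)/F = -13/F)
(462404 + E(-125))*(-164519 + t(z(-20, -5))) = (462404 - 125)*(-164519 - 13/(-6 - 5 - 20)) = 462279*(-164519 - 13/(-31)) = 462279*(-164519 - 13*(-1/31)) = 462279*(-164519 + 13/31) = 462279*(-5100076/31) = -2357658033204/31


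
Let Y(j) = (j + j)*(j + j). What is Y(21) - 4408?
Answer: -2644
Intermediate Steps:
Y(j) = 4*j² (Y(j) = (2*j)*(2*j) = 4*j²)
Y(21) - 4408 = 4*21² - 4408 = 4*441 - 4408 = 1764 - 4408 = -2644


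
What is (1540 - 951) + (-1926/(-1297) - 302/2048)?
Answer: 784043769/1328128 ≈ 590.34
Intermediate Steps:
(1540 - 951) + (-1926/(-1297) - 302/2048) = 589 + (-1926*(-1/1297) - 302*1/2048) = 589 + (1926/1297 - 151/1024) = 589 + 1776377/1328128 = 784043769/1328128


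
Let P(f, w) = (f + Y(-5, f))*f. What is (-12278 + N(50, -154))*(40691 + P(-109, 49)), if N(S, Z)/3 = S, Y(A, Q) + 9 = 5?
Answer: -642881024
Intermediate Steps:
Y(A, Q) = -4 (Y(A, Q) = -9 + 5 = -4)
N(S, Z) = 3*S
P(f, w) = f*(-4 + f) (P(f, w) = (f - 4)*f = (-4 + f)*f = f*(-4 + f))
(-12278 + N(50, -154))*(40691 + P(-109, 49)) = (-12278 + 3*50)*(40691 - 109*(-4 - 109)) = (-12278 + 150)*(40691 - 109*(-113)) = -12128*(40691 + 12317) = -12128*53008 = -642881024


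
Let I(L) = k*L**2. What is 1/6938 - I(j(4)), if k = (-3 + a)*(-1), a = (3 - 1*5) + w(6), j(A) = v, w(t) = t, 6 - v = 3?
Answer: 62443/6938 ≈ 9.0001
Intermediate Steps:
v = 3 (v = 6 - 1*3 = 6 - 3 = 3)
j(A) = 3
a = 4 (a = (3 - 1*5) + 6 = (3 - 5) + 6 = -2 + 6 = 4)
k = -1 (k = (-3 + 4)*(-1) = 1*(-1) = -1)
I(L) = -L**2
1/6938 - I(j(4)) = 1/6938 - (-1)*3**2 = 1/6938 - (-1)*9 = 1/6938 - 1*(-9) = 1/6938 + 9 = 62443/6938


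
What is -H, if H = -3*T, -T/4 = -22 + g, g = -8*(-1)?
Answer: 168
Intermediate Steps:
g = 8
T = 56 (T = -4*(-22 + 8) = -4*(-14) = 56)
H = -168 (H = -3*56 = -168)
-H = -1*(-168) = 168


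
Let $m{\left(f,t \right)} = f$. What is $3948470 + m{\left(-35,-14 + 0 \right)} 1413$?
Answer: $3899015$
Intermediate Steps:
$3948470 + m{\left(-35,-14 + 0 \right)} 1413 = 3948470 - 49455 = 3899015$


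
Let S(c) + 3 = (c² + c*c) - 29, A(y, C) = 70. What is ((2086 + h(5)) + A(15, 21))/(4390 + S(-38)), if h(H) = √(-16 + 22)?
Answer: 1078/3623 + √6/7246 ≈ 0.29788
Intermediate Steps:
h(H) = √6
S(c) = -32 + 2*c² (S(c) = -3 + ((c² + c*c) - 29) = -3 + ((c² + c²) - 29) = -3 + (2*c² - 29) = -3 + (-29 + 2*c²) = -32 + 2*c²)
((2086 + h(5)) + A(15, 21))/(4390 + S(-38)) = ((2086 + √6) + 70)/(4390 + (-32 + 2*(-38)²)) = (2156 + √6)/(4390 + (-32 + 2*1444)) = (2156 + √6)/(4390 + (-32 + 2888)) = (2156 + √6)/(4390 + 2856) = (2156 + √6)/7246 = (2156 + √6)*(1/7246) = 1078/3623 + √6/7246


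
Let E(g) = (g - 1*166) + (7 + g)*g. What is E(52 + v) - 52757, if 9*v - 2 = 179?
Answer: -3818834/81 ≈ -47146.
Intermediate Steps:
v = 181/9 (v = 2/9 + (⅑)*179 = 2/9 + 179/9 = 181/9 ≈ 20.111)
E(g) = -166 + g + g*(7 + g) (E(g) = (g - 166) + g*(7 + g) = (-166 + g) + g*(7 + g) = -166 + g + g*(7 + g))
E(52 + v) - 52757 = (-166 + (52 + 181/9)² + 8*(52 + 181/9)) - 52757 = (-166 + (649/9)² + 8*(649/9)) - 52757 = (-166 + 421201/81 + 5192/9) - 52757 = 454483/81 - 52757 = -3818834/81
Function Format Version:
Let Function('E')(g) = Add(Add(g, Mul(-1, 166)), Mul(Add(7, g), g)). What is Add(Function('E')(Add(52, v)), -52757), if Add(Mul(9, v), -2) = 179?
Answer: Rational(-3818834, 81) ≈ -47146.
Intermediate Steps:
v = Rational(181, 9) (v = Add(Rational(2, 9), Mul(Rational(1, 9), 179)) = Add(Rational(2, 9), Rational(179, 9)) = Rational(181, 9) ≈ 20.111)
Function('E')(g) = Add(-166, g, Mul(g, Add(7, g))) (Function('E')(g) = Add(Add(g, -166), Mul(g, Add(7, g))) = Add(Add(-166, g), Mul(g, Add(7, g))) = Add(-166, g, Mul(g, Add(7, g))))
Add(Function('E')(Add(52, v)), -52757) = Add(Add(-166, Pow(Add(52, Rational(181, 9)), 2), Mul(8, Add(52, Rational(181, 9)))), -52757) = Add(Add(-166, Pow(Rational(649, 9), 2), Mul(8, Rational(649, 9))), -52757) = Add(Add(-166, Rational(421201, 81), Rational(5192, 9)), -52757) = Add(Rational(454483, 81), -52757) = Rational(-3818834, 81)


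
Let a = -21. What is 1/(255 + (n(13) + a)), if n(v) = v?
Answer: 1/247 ≈ 0.0040486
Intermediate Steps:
1/(255 + (n(13) + a)) = 1/(255 + (13 - 21)) = 1/(255 - 8) = 1/247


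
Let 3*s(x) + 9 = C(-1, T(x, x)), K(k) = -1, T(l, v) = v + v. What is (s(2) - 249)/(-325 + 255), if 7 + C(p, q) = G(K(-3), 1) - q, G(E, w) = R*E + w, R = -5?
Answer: 761/210 ≈ 3.6238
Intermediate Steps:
T(l, v) = 2*v
G(E, w) = w - 5*E (G(E, w) = -5*E + w = w - 5*E)
C(p, q) = -1 - q (C(p, q) = -7 + ((1 - 5*(-1)) - q) = -7 + ((1 + 5) - q) = -7 + (6 - q) = -1 - q)
s(x) = -10/3 - 2*x/3 (s(x) = -3 + (-1 - 2*x)/3 = -3 + (-⅓ - 2*x/3) = -10/3 - 2*x/3)
(s(2) - 249)/(-325 + 255) = ((-10/3 - ⅔*2) - 249)/(-325 + 255) = ((-10/3 - 4/3) - 249)/(-70) = (-14/3 - 249)*(-1/70) = -761/3*(-1/70) = 761/210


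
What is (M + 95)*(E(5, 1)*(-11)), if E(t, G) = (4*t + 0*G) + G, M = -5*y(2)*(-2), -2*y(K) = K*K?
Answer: -17325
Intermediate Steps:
y(K) = -K**2/2 (y(K) = -K*K/2 = -K**2/2)
M = -20 (M = -(-5)*2**2/2*(-2) = -(-5)*4/2*(-2) = -5*(-2)*(-2) = 10*(-2) = -20)
E(t, G) = G + 4*t (E(t, G) = (4*t + 0) + G = 4*t + G = G + 4*t)
(M + 95)*(E(5, 1)*(-11)) = (-20 + 95)*((1 + 4*5)*(-11)) = 75*((1 + 20)*(-11)) = 75*(21*(-11)) = 75*(-231) = -17325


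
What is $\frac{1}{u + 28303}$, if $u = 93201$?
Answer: $\frac{1}{121504} \approx 8.2302 \cdot 10^{-6}$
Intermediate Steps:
$\frac{1}{u + 28303} = \frac{1}{93201 + 28303} = \frac{1}{121504}$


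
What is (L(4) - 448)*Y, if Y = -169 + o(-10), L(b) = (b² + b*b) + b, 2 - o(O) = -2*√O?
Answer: 68804 - 824*I*√10 ≈ 68804.0 - 2605.7*I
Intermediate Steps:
o(O) = 2 + 2*√O (o(O) = 2 - (-2)*√O = 2 + 2*√O)
L(b) = b + 2*b² (L(b) = (b² + b²) + b = 2*b² + b = b + 2*b²)
Y = -167 + 2*I*√10 (Y = -169 + (2 + 2*√(-10)) = -169 + (2 + 2*(I*√10)) = -169 + (2 + 2*I*√10) = -167 + 2*I*√10 ≈ -167.0 + 6.3246*I)
(L(4) - 448)*Y = (4*(1 + 2*4) - 448)*(-167 + 2*I*√10) = (4*(1 + 8) - 448)*(-167 + 2*I*√10) = (4*9 - 448)*(-167 + 2*I*√10) = (36 - 448)*(-167 + 2*I*√10) = -412*(-167 + 2*I*√10) = 68804 - 824*I*√10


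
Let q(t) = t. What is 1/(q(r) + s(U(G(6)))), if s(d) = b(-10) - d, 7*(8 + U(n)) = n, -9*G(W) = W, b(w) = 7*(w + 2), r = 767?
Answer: 21/15101 ≈ 0.0013906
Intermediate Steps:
b(w) = 14 + 7*w (b(w) = 7*(2 + w) = 14 + 7*w)
G(W) = -W/9
U(n) = -8 + n/7
s(d) = -56 - d (s(d) = (14 + 7*(-10)) - d = (14 - 70) - d = -56 - d)
1/(q(r) + s(U(G(6)))) = 1/(767 + (-56 - (-8 + (-⅑*6)/7))) = 1/(767 + (-56 - (-8 + (⅐)*(-⅔)))) = 1/(767 + (-56 - (-8 - 2/21))) = 1/(767 + (-56 - 1*(-170/21))) = 1/(767 + (-56 + 170/21)) = 1/(767 - 1006/21) = 1/(15101/21) = 21/15101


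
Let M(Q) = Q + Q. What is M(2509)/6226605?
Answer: 5018/6226605 ≈ 0.00080590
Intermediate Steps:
M(Q) = 2*Q
M(2509)/6226605 = (2*2509)/6226605 = 5018*(1/6226605) = 5018/6226605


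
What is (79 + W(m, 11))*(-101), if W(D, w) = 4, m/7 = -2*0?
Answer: -8383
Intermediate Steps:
m = 0 (m = 7*(-2*0) = 7*0 = 0)
(79 + W(m, 11))*(-101) = (79 + 4)*(-101) = 83*(-101) = -8383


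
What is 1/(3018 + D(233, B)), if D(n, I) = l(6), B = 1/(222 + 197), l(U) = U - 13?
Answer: 1/3011 ≈ 0.00033212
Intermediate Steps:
l(U) = -13 + U
B = 1/419 ≈ 0.0023866
D(n, I) = -7 (D(n, I) = -13 + 6 = -7)
1/(3018 + D(233, B)) = 1/(3018 - 7) = 1/3011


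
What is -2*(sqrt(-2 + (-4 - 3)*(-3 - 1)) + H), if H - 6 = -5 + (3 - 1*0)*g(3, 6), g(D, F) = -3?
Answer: 16 - 2*sqrt(26) ≈ 5.8020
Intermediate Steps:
H = -8 (H = 6 + (-5 + (3 - 1*0)*(-3)) = 6 + (-5 + (3 + 0)*(-3)) = 6 + (-5 + 3*(-3)) = 6 + (-5 - 9) = 6 - 14 = -8)
-2*(sqrt(-2 + (-4 - 3)*(-3 - 1)) + H) = -2*(sqrt(-2 + (-4 - 3)*(-3 - 1)) - 8) = -2*(sqrt(-2 - 7*(-4)) - 8) = -2*(sqrt(-2 + 28) - 8) = -2*(sqrt(26) - 8) = -2*(-8 + sqrt(26)) = 16 - 2*sqrt(26)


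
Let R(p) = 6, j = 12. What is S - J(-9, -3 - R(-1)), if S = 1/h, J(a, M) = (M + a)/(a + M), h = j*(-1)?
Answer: -13/12 ≈ -1.0833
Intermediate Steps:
h = -12 (h = 12*(-1) = -12)
J(a, M) = 1 (J(a, M) = (M + a)/(M + a) = 1)
S = -1/12 (S = 1/(-12) = -1/12 ≈ -0.083333)
S - J(-9, -3 - R(-1)) = -1/12 - 1*1 = -1/12 - 1 = -13/12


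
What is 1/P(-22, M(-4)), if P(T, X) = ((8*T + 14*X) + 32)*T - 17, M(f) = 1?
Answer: 1/2843 ≈ 0.00035174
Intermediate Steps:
P(T, X) = -17 + T*(32 + 8*T + 14*X) (P(T, X) = (32 + 8*T + 14*X)*T - 17 = T*(32 + 8*T + 14*X) - 17 = -17 + T*(32 + 8*T + 14*X))
1/P(-22, M(-4)) = 1/(-17 + 8*(-22)² + 32*(-22) + 14*(-22)*1) = 1/(-17 + 8*484 - 704 - 308) = 1/(-17 + 3872 - 704 - 308) = 1/2843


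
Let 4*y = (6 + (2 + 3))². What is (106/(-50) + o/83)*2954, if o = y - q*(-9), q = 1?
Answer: -20192067/4150 ≈ -4865.6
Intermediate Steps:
y = 121/4 (y = (6 + (2 + 3))²/4 = (6 + 5)²/4 = (¼)*11² = (¼)*121 = 121/4 ≈ 30.250)
o = 157/4 (o = 121/4 - (-9) = 121/4 - 1*(-9) = 121/4 + 9 = 157/4 ≈ 39.250)
(106/(-50) + o/83)*2954 = (106/(-50) + (157/4)/83)*2954 = (106*(-1/50) + (157/4)*(1/83))*2954 = (-53/25 + 157/332)*2954 = -13671/8300*2954 = -20192067/4150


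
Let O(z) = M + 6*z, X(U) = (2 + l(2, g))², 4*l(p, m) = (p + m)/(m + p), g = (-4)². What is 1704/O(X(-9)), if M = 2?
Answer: 13632/259 ≈ 52.633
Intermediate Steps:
g = 16
l(p, m) = ¼ (l(p, m) = ((p + m)/(m + p))/4 = ((m + p)/(m + p))/4 = (¼)*1 = ¼)
X(U) = 81/16 (X(U) = (2 + ¼)² = (9/4)² = 81/16)
O(z) = 2 + 6*z
1704/O(X(-9)) = 1704/(2 + 6*(81/16)) = 1704/(2 + 243/8) = 1704/(259/8) = 1704*(8/259) = 13632/259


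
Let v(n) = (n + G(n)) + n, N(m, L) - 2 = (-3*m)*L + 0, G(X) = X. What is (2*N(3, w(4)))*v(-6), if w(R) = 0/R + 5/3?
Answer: 468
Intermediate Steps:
w(R) = 5/3 (w(R) = 0 + 5*(⅓) = 0 + 5/3 = 5/3)
N(m, L) = 2 - 3*L*m (N(m, L) = 2 + ((-3*m)*L + 0) = 2 + (-3*L*m + 0) = 2 - 3*L*m)
v(n) = 3*n (v(n) = (n + n) + n = 2*n + n = 3*n)
(2*N(3, w(4)))*v(-6) = (2*(2 - 3*5/3*3))*(3*(-6)) = (2*(2 - 15))*(-18) = (2*(-13))*(-18) = -26*(-18) = 468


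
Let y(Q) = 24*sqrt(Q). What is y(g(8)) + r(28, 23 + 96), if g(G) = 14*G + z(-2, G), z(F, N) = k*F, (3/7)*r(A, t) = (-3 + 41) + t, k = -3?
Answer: 1099/3 + 24*sqrt(118) ≈ 627.04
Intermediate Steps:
r(A, t) = 266/3 + 7*t/3 (r(A, t) = 7*((-3 + 41) + t)/3 = 7*(38 + t)/3 = 266/3 + 7*t/3)
z(F, N) = -3*F
g(G) = 6 + 14*G (g(G) = 14*G - 3*(-2) = 14*G + 6 = 6 + 14*G)
y(g(8)) + r(28, 23 + 96) = 24*sqrt(6 + 14*8) + (266/3 + 7*(23 + 96)/3) = 24*sqrt(6 + 112) + (266/3 + (7/3)*119) = 24*sqrt(118) + (266/3 + 833/3) = 24*sqrt(118) + 1099/3 = 1099/3 + 24*sqrt(118)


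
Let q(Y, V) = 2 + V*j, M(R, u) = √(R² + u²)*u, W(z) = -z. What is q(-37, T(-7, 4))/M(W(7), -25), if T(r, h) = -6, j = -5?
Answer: -16*√674/8425 ≈ -0.049304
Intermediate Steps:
M(R, u) = u*√(R² + u²)
q(Y, V) = 2 - 5*V (q(Y, V) = 2 + V*(-5) = 2 - 5*V)
q(-37, T(-7, 4))/M(W(7), -25) = (2 - 5*(-6))/((-25*√((-1*7)² + (-25)²))) = (2 + 30)/((-25*√((-7)² + 625))) = 32/((-25*√(49 + 625))) = 32/((-25*√674)) = 32*(-√674/16850) = -16*√674/8425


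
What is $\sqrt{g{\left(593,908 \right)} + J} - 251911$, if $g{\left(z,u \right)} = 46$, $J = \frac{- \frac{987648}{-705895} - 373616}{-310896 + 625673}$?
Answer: $-251911 + \frac{3 \sqrt{245837706626362998594830}}{222199510415} \approx -2.519 \cdot 10^{5}$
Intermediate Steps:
$J = - \frac{263732678672}{222199510415}$ ($J = \frac{\left(-987648\right) \left(- \frac{1}{705895}\right) - 373616}{314777} = \left(\frac{987648}{705895} - 373616\right) \frac{1}{314777} = \left(- \frac{263732678672}{705895}\right) \frac{1}{314777} = - \frac{263732678672}{222199510415} \approx -1.1869$)
$\sqrt{g{\left(593,908 \right)} + J} - 251911 = \sqrt{46 - \frac{263732678672}{222199510415}} - 251911 = \sqrt{\frac{9957444800418}{222199510415}} - 251911 = \frac{3 \sqrt{245837706626362998594830}}{222199510415} - 251911 = -251911 + \frac{3 \sqrt{245837706626362998594830}}{222199510415}$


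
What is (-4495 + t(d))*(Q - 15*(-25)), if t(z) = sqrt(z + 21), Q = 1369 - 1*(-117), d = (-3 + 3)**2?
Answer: -8365195 + 1861*sqrt(21) ≈ -8.3567e+6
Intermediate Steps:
d = 0 (d = 0**2 = 0)
Q = 1486 (Q = 1369 + 117 = 1486)
t(z) = sqrt(21 + z)
(-4495 + t(d))*(Q - 15*(-25)) = (-4495 + sqrt(21 + 0))*(1486 - 15*(-25)) = (-4495 + sqrt(21))*(1486 + 375) = (-4495 + sqrt(21))*1861 = -8365195 + 1861*sqrt(21)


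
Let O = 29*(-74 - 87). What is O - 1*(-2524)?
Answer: -2145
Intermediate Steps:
O = -4669 (O = 29*(-161) = -4669)
O - 1*(-2524) = -4669 - 1*(-2524) = -4669 + 2524 = -2145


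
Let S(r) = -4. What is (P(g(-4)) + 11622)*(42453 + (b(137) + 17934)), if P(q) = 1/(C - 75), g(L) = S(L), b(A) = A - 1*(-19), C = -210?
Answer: 66844900689/95 ≈ 7.0363e+8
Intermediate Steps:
b(A) = 19 + A (b(A) = A + 19 = 19 + A)
g(L) = -4
P(q) = -1/285 (P(q) = 1/(-210 - 75) = 1/(-285) = -1/285)
(P(g(-4)) + 11622)*(42453 + (b(137) + 17934)) = (-1/285 + 11622)*(42453 + ((19 + 137) + 17934)) = 3312269*(42453 + (156 + 17934))/285 = 3312269*(42453 + 18090)/285 = (3312269/285)*60543 = 66844900689/95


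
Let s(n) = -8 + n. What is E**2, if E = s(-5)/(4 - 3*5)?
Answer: 169/121 ≈ 1.3967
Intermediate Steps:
E = 13/11 (E = (-8 - 5)/(4 - 3*5) = -13/(4 - 15) = -13/(-11) = -13*(-1/11) = 13/11 ≈ 1.1818)
E**2 = (13/11)**2 = 169/121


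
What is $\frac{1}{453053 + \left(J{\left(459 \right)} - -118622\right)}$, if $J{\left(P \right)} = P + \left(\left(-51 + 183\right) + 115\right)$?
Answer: $\frac{1}{572381} \approx 1.7471 \cdot 10^{-6}$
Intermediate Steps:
$J{\left(P \right)} = 247 + P$ ($J{\left(P \right)} = P + \left(132 + 115\right) = P + 247 = 247 + P$)
$\frac{1}{453053 + \left(J{\left(459 \right)} - -118622\right)} = \frac{1}{453053 + \left(\left(247 + 459\right) - -118622\right)} = \frac{1}{453053 + \left(706 + 118622\right)} = \frac{1}{453053 + 119328} = \frac{1}{572381}$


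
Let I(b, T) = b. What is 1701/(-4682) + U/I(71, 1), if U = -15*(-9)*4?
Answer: 2407509/332422 ≈ 7.2423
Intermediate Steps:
U = 540 (U = 135*4 = 540)
1701/(-4682) + U/I(71, 1) = 1701/(-4682) + 540/71 = 1701*(-1/4682) + 540*(1/71) = -1701/4682 + 540/71 = 2407509/332422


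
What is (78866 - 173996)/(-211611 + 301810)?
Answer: -95130/90199 ≈ -1.0547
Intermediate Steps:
(78866 - 173996)/(-211611 + 301810) = -95130/90199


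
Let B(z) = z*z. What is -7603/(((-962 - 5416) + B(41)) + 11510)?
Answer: -7603/6813 ≈ -1.1160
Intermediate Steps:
B(z) = z**2
-7603/(((-962 - 5416) + B(41)) + 11510) = -7603/(((-962 - 5416) + 41**2) + 11510) = -7603/((-6378 + 1681) + 11510) = -7603/(-4697 + 11510) = -7603/6813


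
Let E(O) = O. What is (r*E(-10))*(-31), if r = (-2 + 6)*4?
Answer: 4960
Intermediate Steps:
r = 16 (r = 4*4 = 16)
(r*E(-10))*(-31) = (16*(-10))*(-31) = -160*(-31) = 4960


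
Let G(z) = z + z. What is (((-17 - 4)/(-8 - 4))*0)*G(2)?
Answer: 0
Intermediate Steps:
G(z) = 2*z
(((-17 - 4)/(-8 - 4))*0)*G(2) = (((-17 - 4)/(-8 - 4))*0)*(2*2) = (-21/(-12)*0)*4 = (-21*(-1/12)*0)*4 = ((7/4)*0)*4 = 0*4 = 0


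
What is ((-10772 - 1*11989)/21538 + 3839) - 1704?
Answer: 45960869/21538 ≈ 2133.9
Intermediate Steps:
((-10772 - 1*11989)/21538 + 3839) - 1704 = ((-10772 - 11989)*(1/21538) + 3839) - 1704 = (-22761*1/21538 + 3839) - 1704 = (-22761/21538 + 3839) - 1704 = 82661621/21538 - 1704 = 45960869/21538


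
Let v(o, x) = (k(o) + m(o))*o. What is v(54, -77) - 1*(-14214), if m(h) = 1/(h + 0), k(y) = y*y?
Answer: 171679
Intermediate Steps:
k(y) = y²
m(h) = 1/h
v(o, x) = o*(1/o + o²) (v(o, x) = (o² + 1/o)*o = (1/o + o²)*o = o*(1/o + o²))
v(54, -77) - 1*(-14214) = (1 + 54³) - 1*(-14214) = (1 + 157464) + 14214 = 157465 + 14214 = 171679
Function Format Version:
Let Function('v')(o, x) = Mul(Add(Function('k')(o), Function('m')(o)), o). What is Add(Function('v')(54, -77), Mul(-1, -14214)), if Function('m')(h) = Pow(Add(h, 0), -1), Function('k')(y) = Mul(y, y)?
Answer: 171679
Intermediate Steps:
Function('k')(y) = Pow(y, 2)
Function('m')(h) = Pow(h, -1)
Function('v')(o, x) = Mul(o, Add(Pow(o, -1), Pow(o, 2))) (Function('v')(o, x) = Mul(Add(Pow(o, 2), Pow(o, -1)), o) = Mul(Add(Pow(o, -1), Pow(o, 2)), o) = Mul(o, Add(Pow(o, -1), Pow(o, 2))))
Add(Function('v')(54, -77), Mul(-1, -14214)) = Add(Add(1, Pow(54, 3)), Mul(-1, -14214)) = Add(Add(1, 157464), 14214) = Add(157465, 14214) = 171679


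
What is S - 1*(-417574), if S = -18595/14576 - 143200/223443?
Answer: 1359992676416647/3256905168 ≈ 4.1757e+5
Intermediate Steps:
S = -6242205785/3256905168 (S = -18595*1/14576 - 143200*1/223443 = -18595/14576 - 143200/223443 = -6242205785/3256905168 ≈ -1.9166)
S - 1*(-417574) = -6242205785/3256905168 - 1*(-417574) = -6242205785/3256905168 + 417574 = 1359992676416647/3256905168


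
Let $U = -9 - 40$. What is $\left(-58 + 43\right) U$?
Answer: $735$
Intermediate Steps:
$U = -49$
$\left(-58 + 43\right) U = \left(-58 + 43\right) \left(-49\right) = \left(-15\right) \left(-49\right) = 735$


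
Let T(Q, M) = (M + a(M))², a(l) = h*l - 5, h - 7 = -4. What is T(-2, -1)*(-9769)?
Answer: -791289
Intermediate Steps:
h = 3 (h = 7 - 4 = 3)
a(l) = -5 + 3*l (a(l) = 3*l - 5 = -5 + 3*l)
T(Q, M) = (-5 + 4*M)² (T(Q, M) = (M + (-5 + 3*M))² = (-5 + 4*M)²)
T(-2, -1)*(-9769) = (-5 + 4*(-1))²*(-9769) = (-5 - 4)²*(-9769) = (-9)²*(-9769) = 81*(-9769) = -791289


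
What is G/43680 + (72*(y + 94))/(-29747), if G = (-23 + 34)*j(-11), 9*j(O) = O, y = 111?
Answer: -5806050587/11694140640 ≈ -0.49649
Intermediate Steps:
j(O) = O/9
G = -121/9 (G = (-23 + 34)*((1/9)*(-11)) = 11*(-11/9) = -121/9 ≈ -13.444)
G/43680 + (72*(y + 94))/(-29747) = -121/9/43680 + (72*(111 + 94))/(-29747) = -121/9*1/43680 + (72*205)*(-1/29747) = -121/393120 + 14760*(-1/29747) = -121/393120 - 14760/29747 = -5806050587/11694140640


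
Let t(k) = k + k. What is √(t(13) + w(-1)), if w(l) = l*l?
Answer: 3*√3 ≈ 5.1962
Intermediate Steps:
w(l) = l²
t(k) = 2*k
√(t(13) + w(-1)) = √(2*13 + (-1)²) = √(26 + 1) = √27 = 3*√3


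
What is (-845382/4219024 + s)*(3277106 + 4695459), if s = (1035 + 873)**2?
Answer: 61226126684201489505/2109512 ≈ 2.9024e+13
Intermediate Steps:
s = 3640464 (s = 1908**2 = 3640464)
(-845382/4219024 + s)*(3277106 + 4695459) = (-845382/4219024 + 3640464)*(3277106 + 4695459) = (-845382*1/4219024 + 3640464)*7972565 = (-422691/2109512 + 3640464)*7972565 = (7679602070877/2109512)*7972565 = 61226126684201489505/2109512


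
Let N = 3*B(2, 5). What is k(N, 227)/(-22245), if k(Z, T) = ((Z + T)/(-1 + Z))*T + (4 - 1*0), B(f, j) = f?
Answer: -17637/37075 ≈ -0.47571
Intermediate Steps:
N = 6 (N = 3*2 = 6)
k(Z, T) = 4 + T*(T + Z)/(-1 + Z) (k(Z, T) = ((T + Z)/(-1 + Z))*T + (4 + 0) = ((T + Z)/(-1 + Z))*T + 4 = T*(T + Z)/(-1 + Z) + 4 = 4 + T*(T + Z)/(-1 + Z))
k(N, 227)/(-22245) = ((-4 + 227² + 4*6 + 227*6)/(-1 + 6))/(-22245) = ((-4 + 51529 + 24 + 1362)/5)*(-1/22245) = ((⅕)*52911)*(-1/22245) = (52911/5)*(-1/22245) = -17637/37075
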